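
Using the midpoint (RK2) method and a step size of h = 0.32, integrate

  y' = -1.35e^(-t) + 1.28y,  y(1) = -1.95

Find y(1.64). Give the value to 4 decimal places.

Midpoint: k1 = f(t_n, y_n); k2 = f(t_n + h/2, y_n + (h/2)·k1); y_{n+1} = y_n + h·k2.
t=1.000000, y=-1.950000:
  k1 = f(1.000000, -1.950000) = -2.992637
  k2 = f(1.160000, -2.428822) = -3.532098
  y ← -1.950000 + 0.32·(-3.532098) = -3.080272
t=1.320000, y=-3.080272:
  k1 = f(1.320000, -3.080272) = -4.303380
  k2 = f(1.480000, -3.768812) = -5.131391
  y ← -3.080272 + 0.32·(-5.131391) = -4.722317
y(1.64) ≈ -4.7223

-4.7223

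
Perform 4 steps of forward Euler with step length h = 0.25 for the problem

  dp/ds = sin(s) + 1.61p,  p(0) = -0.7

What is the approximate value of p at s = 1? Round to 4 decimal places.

-2.2482

Euler: p_{n+1} = p_n + h·f(s_n, p_n).
s=0.000000, p=-0.700000: f=-1.127000 → p ← -0.700000 + 0.25·(-1.127000) = -0.981750
s=0.250000, p=-0.981750: f=-1.333214 → p ← -0.981750 + 0.25·(-1.333214) = -1.315053
s=0.500000, p=-1.315053: f=-1.637810 → p ← -1.315053 + 0.25·(-1.637810) = -1.724506
s=0.750000, p=-1.724506: f=-2.094816 → p ← -1.724506 + 0.25·(-2.094816) = -2.248210
p(1) ≈ -2.2482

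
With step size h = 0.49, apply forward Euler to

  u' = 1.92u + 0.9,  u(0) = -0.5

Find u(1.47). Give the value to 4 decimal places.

Euler: u_{n+1} = u_n + h·f(t_n, u_n).
t=0.000000, u=-0.500000: f=-0.060000 → u ← -0.500000 + 0.49·(-0.060000) = -0.529400
t=0.490000, u=-0.529400: f=-0.116448 → u ← -0.529400 + 0.49·(-0.116448) = -0.586460
t=0.980000, u=-0.586460: f=-0.226002 → u ← -0.586460 + 0.49·(-0.226002) = -0.697201
u(1.47) ≈ -0.6972

-0.6972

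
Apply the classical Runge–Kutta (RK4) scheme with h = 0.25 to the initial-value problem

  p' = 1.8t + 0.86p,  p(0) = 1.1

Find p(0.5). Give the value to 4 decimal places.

RK4: k1 = f(t_n, p_n); k2 = f(t_n + h/2, p_n + (h/2)·k1); k3 = f(t_n + h/2, p_n + (h/2)·k2); k4 = f(t_n + h, p_n + h·k3); p_{n+1} = p_n + (h/6)·(k1 + 2k2 + 2k3 + k4).
t=0.000000, p=1.100000:
  k1 = f(0.000000, 1.100000) = 0.946000
  k2 = f(0.125000, 1.218250) = 1.272695
  k3 = f(0.125000, 1.259087) = 1.307815
  k4 = f(0.250000, 1.426954) = 1.677180
  p ← 1.100000 + (0.25/6)·(k1 + 2k2 + 2k3 + k4) = 1.424342
t=0.250000, p=1.424342:
  k1 = f(0.250000, 1.424342) = 1.674934
  k2 = f(0.375000, 1.633708) = 2.079989
  k3 = f(0.375000, 1.684340) = 2.123533
  k4 = f(0.500000, 1.955225) = 2.581493
  p ← 1.424342 + (0.25/6)·(k1 + 2k2 + 2k3 + k4) = 1.951986
p(0.5) ≈ 1.9520

1.9520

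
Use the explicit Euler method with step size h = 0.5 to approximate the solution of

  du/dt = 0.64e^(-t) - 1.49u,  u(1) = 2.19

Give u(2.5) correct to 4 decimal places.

Euler: u_{n+1} = u_n + h·f(t_n, u_n).
t=1.000000, u=2.190000: f=-3.027657 → u ← 2.190000 + 0.5·(-3.027657) = 0.676171
t=1.500000, u=0.676171: f=-0.864692 → u ← 0.676171 + 0.5·(-0.864692) = 0.243825
t=2.000000, u=0.243825: f=-0.276685 → u ← 0.243825 + 0.5·(-0.276685) = 0.105483
u(2.5) ≈ 0.1055

0.1055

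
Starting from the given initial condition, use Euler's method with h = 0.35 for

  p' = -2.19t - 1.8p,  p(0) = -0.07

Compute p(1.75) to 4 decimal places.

Euler: p_{n+1} = p_n + h·f(t_n, p_n).
t=0.000000, p=-0.070000: f=0.126000 → p ← -0.070000 + 0.35·0.126000 = -0.025900
t=0.350000, p=-0.025900: f=-0.719880 → p ← -0.025900 + 0.35·(-0.719880) = -0.277858
t=0.700000, p=-0.277858: f=-1.032856 → p ← -0.277858 + 0.35·(-1.032856) = -0.639357
t=1.050000, p=-0.639357: f=-1.148657 → p ← -0.639357 + 0.35·(-1.148657) = -1.041387
t=1.400000, p=-1.041387: f=-1.191503 → p ← -1.041387 + 0.35·(-1.191503) = -1.458413
p(1.75) ≈ -1.4584

-1.4584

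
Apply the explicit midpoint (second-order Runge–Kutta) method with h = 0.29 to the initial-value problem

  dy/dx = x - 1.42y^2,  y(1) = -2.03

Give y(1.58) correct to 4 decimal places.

-39.8402

Midpoint: k1 = f(x_n, y_n); k2 = f(x_n + h/2, y_n + (h/2)·k1); y_{n+1} = y_n + h·k2.
x=1.000000, y=-2.030000:
  k1 = f(1.000000, -2.030000) = -4.851678
  k2 = f(1.145000, -2.733493) = -9.465220
  y ← -2.030000 + 0.29·(-9.465220) = -4.774914
x=1.290000, y=-4.774914:
  k1 = f(1.290000, -4.774914) = -31.085717
  k2 = f(1.435000, -9.282343) = -120.914878
  y ← -4.774914 + 0.29·(-120.914878) = -39.840228
y(1.58) ≈ -39.8402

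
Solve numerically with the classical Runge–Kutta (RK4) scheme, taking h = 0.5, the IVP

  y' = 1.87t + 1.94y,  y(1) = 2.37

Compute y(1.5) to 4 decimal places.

8.1301

RK4: k1 = f(t_n, y_n); k2 = f(t_n + h/2, y_n + (h/2)·k1); k3 = f(t_n + h/2, y_n + (h/2)·k2); k4 = f(t_n + h, y_n + h·k3); y_{n+1} = y_n + (h/6)·(k1 + 2k2 + 2k3 + k4).
t=1.000000, y=2.370000:
  k1 = f(1.000000, 2.370000) = 6.467800
  k2 = f(1.250000, 3.986950) = 10.072183
  k3 = f(1.250000, 4.888046) = 11.820309
  k4 = f(1.500000, 8.280154) = 18.868499
  y ← 2.370000 + (0.5/6)·(k1 + 2k2 + 2k3 + k4) = 8.130107
y(1.5) ≈ 8.1301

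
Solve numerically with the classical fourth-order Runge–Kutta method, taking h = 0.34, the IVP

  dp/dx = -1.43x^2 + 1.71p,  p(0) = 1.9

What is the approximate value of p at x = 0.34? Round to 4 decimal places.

3.3752

RK4: k1 = f(x_n, p_n); k2 = f(x_n + h/2, p_n + (h/2)·k1); k3 = f(x_n + h/2, p_n + (h/2)·k2); k4 = f(x_n + h, p_n + h·k3); p_{n+1} = p_n + (h/6)·(k1 + 2k2 + 2k3 + k4).
x=0.000000, p=1.900000:
  k1 = f(0.000000, 1.900000) = 3.249000
  k2 = f(0.170000, 2.452330) = 4.152157
  k3 = f(0.170000, 2.605867) = 4.414705
  k4 = f(0.340000, 3.401000) = 5.650402
  p ← 1.900000 + (0.34/6)·(k1 + 2k2 + 2k3 + k4) = 3.375210
p(0.34) ≈ 3.3752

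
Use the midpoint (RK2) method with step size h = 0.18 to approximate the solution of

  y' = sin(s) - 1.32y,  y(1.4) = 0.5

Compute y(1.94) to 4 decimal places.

Midpoint: k1 = f(s_n, y_n); k2 = f(s_n + h/2, y_n + (h/2)·k1); y_{n+1} = y_n + h·k2.
s=1.400000, y=0.500000:
  k1 = f(1.400000, 0.500000) = 0.325450
  k2 = f(1.490000, 0.529290) = 0.298074
  y ← 0.500000 + 0.18·0.298074 = 0.553653
s=1.580000, y=0.553653:
  k1 = f(1.580000, 0.553653) = 0.269135
  k2 = f(1.670000, 0.577876) = 0.232288
  y ← 0.553653 + 0.18·0.232288 = 0.595465
s=1.760000, y=0.595465:
  k1 = f(1.760000, 0.595465) = 0.196140
  k2 = f(1.850000, 0.613118) = 0.151960
  y ← 0.595465 + 0.18·0.151960 = 0.622818
y(1.94) ≈ 0.6228

0.6228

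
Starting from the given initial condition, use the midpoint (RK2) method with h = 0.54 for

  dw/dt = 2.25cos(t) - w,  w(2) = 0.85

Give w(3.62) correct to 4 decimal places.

-1.4413

Midpoint: k1 = f(t_n, w_n); k2 = f(t_n + h/2, w_n + (h/2)·k1); w_{n+1} = w_n + h·k2.
t=2.000000, w=0.850000:
  k1 = f(2.000000, 0.850000) = -1.786330
  k2 = f(2.270000, 0.367691) = -1.815810
  w ← 0.850000 + 0.54·(-1.815810) = -0.130537
t=2.540000, w=-0.130537:
  k1 = f(2.540000, -0.130537) = -1.724442
  k2 = f(2.810000, -0.596137) = -1.531295
  w ← -0.130537 + 0.54·(-1.531295) = -0.957436
t=3.080000, w=-0.957436:
  k1 = f(3.080000, -0.957436) = -1.288297
  k2 = f(3.350000, -1.305277) = -0.896037
  w ← -0.957436 + 0.54·(-0.896037) = -1.441296
w(3.62) ≈ -1.4413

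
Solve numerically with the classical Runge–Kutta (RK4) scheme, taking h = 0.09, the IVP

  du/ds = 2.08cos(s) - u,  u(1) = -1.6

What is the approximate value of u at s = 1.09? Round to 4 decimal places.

-1.3726

RK4: k1 = f(s_n, u_n); k2 = f(s_n + h/2, u_n + (h/2)·k1); k3 = f(s_n + h/2, u_n + (h/2)·k2); k4 = f(s_n + h, u_n + h·k3); u_{n+1} = u_n + (h/6)·(k1 + 2k2 + 2k3 + k4).
s=1.000000, u=-1.600000:
  k1 = f(1.000000, -1.600000) = 2.723829
  k2 = f(1.045000, -1.477428) = 2.521384
  k3 = f(1.045000, -1.486538) = 2.530494
  k4 = f(1.090000, -1.372256) = 2.334225
  u ← -1.600000 + (0.09/6)·(k1 + 2k2 + 2k3 + k4) = -1.372573
u(1.09) ≈ -1.3726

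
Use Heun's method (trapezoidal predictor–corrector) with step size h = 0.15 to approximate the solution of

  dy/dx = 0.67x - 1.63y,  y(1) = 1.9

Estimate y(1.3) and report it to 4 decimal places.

1.3562

Heun: k1 = f(x_n, y_n); k2 = f(x_n + h, y_n + h·k1); y_{n+1} = y_n + (h/2)·(k1 + k2).
x=1.000000, y=1.900000:
  k1 = f(1.000000, 1.900000) = -2.427000
  k2 = f(1.150000, 1.535950) = -1.733098
  y ← 1.900000 + (0.15/2)·(-2.427000 + (-1.733098)) = 1.587993
x=1.150000, y=1.587993:
  k1 = f(1.150000, 1.587993) = -1.817928
  k2 = f(1.300000, 1.315303) = -1.272945
  y ← 1.587993 + (0.15/2)·(-1.817928 + (-1.272945)) = 1.356177
y(1.3) ≈ 1.3562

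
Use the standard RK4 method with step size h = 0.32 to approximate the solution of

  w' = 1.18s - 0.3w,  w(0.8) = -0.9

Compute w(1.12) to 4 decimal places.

-0.4711

RK4: k1 = f(s_n, w_n); k2 = f(s_n + h/2, w_n + (h/2)·k1); k3 = f(s_n + h/2, w_n + (h/2)·k2); k4 = f(s_n + h, w_n + h·k3); w_{n+1} = w_n + (h/6)·(k1 + 2k2 + 2k3 + k4).
s=0.800000, w=-0.900000:
  k1 = f(0.800000, -0.900000) = 1.214000
  k2 = f(0.960000, -0.705760) = 1.344528
  k3 = f(0.960000, -0.684876) = 1.338263
  k4 = f(1.120000, -0.471756) = 1.463127
  w ← -0.900000 + (0.32/6)·(k1 + 2k2 + 2k3 + k4) = -0.471056
w(1.12) ≈ -0.4711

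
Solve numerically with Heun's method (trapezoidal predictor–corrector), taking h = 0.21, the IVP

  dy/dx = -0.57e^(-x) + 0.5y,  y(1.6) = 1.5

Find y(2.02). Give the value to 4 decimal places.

Heun: k1 = f(x_n, y_n); k2 = f(x_n + h, y_n + h·k1); y_{n+1} = y_n + (h/2)·(k1 + k2).
x=1.600000, y=1.500000:
  k1 = f(1.600000, 1.500000) = 0.634919
  k2 = f(1.810000, 1.633333) = 0.723384
  y ← 1.500000 + (0.21/2)·(0.634919 + 0.723384) = 1.642622
x=1.810000, y=1.642622:
  k1 = f(1.810000, 1.642622) = 0.728028
  k2 = f(2.020000, 1.795508) = 0.822140
  y ← 1.642622 + (0.21/2)·(0.728028 + 0.822140) = 1.805389
y(2.02) ≈ 1.8054

1.8054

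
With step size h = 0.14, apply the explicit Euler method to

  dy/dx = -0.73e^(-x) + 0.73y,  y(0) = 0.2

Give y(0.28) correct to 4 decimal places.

Euler: y_{n+1} = y_n + h·f(x_n, y_n).
x=0.000000, y=0.200000: f=-0.584000 → y ← 0.200000 + 0.14·(-0.584000) = 0.118240
x=0.140000, y=0.118240: f=-0.548316 → y ← 0.118240 + 0.14·(-0.548316) = 0.041476
y(0.28) ≈ 0.0415

0.0415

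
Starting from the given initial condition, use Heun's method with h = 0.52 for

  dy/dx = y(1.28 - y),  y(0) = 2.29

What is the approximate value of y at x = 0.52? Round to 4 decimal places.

Heun: k1 = f(x_n, y_n); k2 = f(x_n + h, y_n + h·k1); y_{n+1} = y_n + (h/2)·(k1 + k2).
x=0.000000, y=2.290000:
  k1 = f(0.000000, 2.290000) = -2.312900
  k2 = f(0.520000, 1.087292) = 0.209530
  y ← 2.290000 + (0.52/2)·(-2.312900 + 0.209530) = 1.743124
y(0.52) ≈ 1.7431

1.7431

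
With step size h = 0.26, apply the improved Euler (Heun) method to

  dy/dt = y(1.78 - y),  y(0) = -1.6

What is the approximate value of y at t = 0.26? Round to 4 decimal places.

Heun: k1 = f(t_n, y_n); k2 = f(t_n + h, y_n + h·k1); y_{n+1} = y_n + (h/2)·(k1 + k2).
t=0.000000, y=-1.600000:
  k1 = f(0.000000, -1.600000) = -5.408000
  k2 = f(0.260000, -3.006080) = -14.387339
  y ← -1.600000 + (0.26/2)·(-5.408000 + (-14.387339)) = -4.173394
y(0.26) ≈ -4.1734

-4.1734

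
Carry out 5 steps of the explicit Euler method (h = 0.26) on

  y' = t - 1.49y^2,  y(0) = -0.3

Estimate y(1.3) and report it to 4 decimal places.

Euler: y_{n+1} = y_n + h·f(t_n, y_n).
t=0.000000, y=-0.300000: f=-0.134100 → y ← -0.300000 + 0.26·(-0.134100) = -0.334866
t=0.260000, y=-0.334866: f=0.092918 → y ← -0.334866 + 0.26·0.092918 = -0.310707
t=0.520000, y=-0.310707: f=0.376157 → y ← -0.310707 + 0.26·0.376157 = -0.212906
t=0.780000, y=-0.212906: f=0.712460 → y ← -0.212906 + 0.26·0.712460 = -0.027667
t=1.040000, y=-0.027667: f=1.038859 → y ← -0.027667 + 0.26·1.038859 = 0.242437
y(1.3) ≈ 0.2424

0.2424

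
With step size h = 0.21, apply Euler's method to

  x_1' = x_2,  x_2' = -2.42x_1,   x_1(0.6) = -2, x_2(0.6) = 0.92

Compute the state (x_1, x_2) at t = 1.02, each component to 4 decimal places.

-1.4002, 2.8546

Euler on (x_1,x_2): x_1_{n+1} = x_1_n + h·x_1', x_2_{n+1} = x_2_n + h·x_2'.
0.600000: (-2.000000, 0.920000); f=(0.920000, 4.840000) → (-1.806800, 1.936400)
0.810000: (-1.806800, 1.936400); f=(1.936400, 4.372456) → (-1.400156, 2.854616)
(x_1(1.02), x_2(1.02)) ≈ (-1.4002, 2.8546)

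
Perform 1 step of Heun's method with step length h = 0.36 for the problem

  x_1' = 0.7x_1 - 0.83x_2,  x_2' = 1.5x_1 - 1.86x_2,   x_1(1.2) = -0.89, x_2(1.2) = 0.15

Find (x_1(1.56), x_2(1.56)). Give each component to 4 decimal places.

Heun on (x_1,x_2): k1 = f(x_n, state_n); k2 = f(x_n + h, state_n + h·k1); state_{n+1} = state_n + (h/2)·(k1 + k2).
1.200000: (-0.890000, 0.150000)
  k1 = (-0.747500, -1.614000)
  predictor → (-1.159100, -0.431040)
  k2 = (-0.453607, -0.936916)
  → (-1.106199, -0.309165)
(x_1(1.56), x_2(1.56)) ≈ (-1.1062, -0.3092)

-1.1062, -0.3092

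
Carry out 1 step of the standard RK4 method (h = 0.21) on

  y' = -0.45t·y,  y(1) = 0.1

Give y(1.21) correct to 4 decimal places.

0.0901

RK4: k1 = f(t_n, y_n); k2 = f(t_n + h/2, y_n + (h/2)·k1); k3 = f(t_n + h/2, y_n + (h/2)·k2); k4 = f(t_n + h, y_n + h·k3); y_{n+1} = y_n + (h/6)·(k1 + 2k2 + 2k3 + k4).
t=1.000000, y=0.100000:
  k1 = f(1.000000, 0.100000) = -0.045000
  k2 = f(1.105000, 0.095275) = -0.047375
  k3 = f(1.105000, 0.095026) = -0.047251
  k4 = f(1.210000, 0.090077) = -0.049047
  y ← 0.100000 + (0.21/6)·(k1 + 2k2 + 2k3 + k4) = 0.090084
y(1.21) ≈ 0.0901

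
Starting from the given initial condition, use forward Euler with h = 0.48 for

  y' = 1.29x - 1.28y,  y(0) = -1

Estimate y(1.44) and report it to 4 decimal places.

0.6517

Euler: y_{n+1} = y_n + h·f(x_n, y_n).
x=0.000000, y=-1.000000: f=1.280000 → y ← -1.000000 + 0.48·1.280000 = -0.385600
x=0.480000, y=-0.385600: f=1.112768 → y ← -0.385600 + 0.48·1.112768 = 0.148529
x=0.960000, y=0.148529: f=1.048283 → y ← 0.148529 + 0.48·1.048283 = 0.651705
y(1.44) ≈ 0.6517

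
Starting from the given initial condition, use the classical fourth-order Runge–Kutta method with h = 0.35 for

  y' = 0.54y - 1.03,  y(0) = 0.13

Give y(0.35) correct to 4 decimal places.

RK4: k1 = f(s_n, y_n); k2 = f(s_n + h/2, y_n + (h/2)·k1); k3 = f(s_n + h/2, y_n + (h/2)·k2); k4 = f(s_n + h, y_n + h·k3); y_{n+1} = y_n + (h/6)·(k1 + 2k2 + 2k3 + k4).
s=0.000000, y=0.130000:
  k1 = f(0.000000, 0.130000) = -0.959800
  k2 = f(0.175000, -0.037965) = -1.050501
  k3 = f(0.175000, -0.053838) = -1.059072
  k4 = f(0.350000, -0.240675) = -1.159965
  y ← 0.130000 + (0.35/6)·(k1 + 2k2 + 2k3 + k4) = -0.239770
y(0.35) ≈ -0.2398

-0.2398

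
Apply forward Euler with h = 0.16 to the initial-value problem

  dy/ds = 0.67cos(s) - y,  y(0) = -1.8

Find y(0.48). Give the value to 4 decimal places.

-0.8006

Euler: y_{n+1} = y_n + h·f(s_n, y_n).
s=0.000000, y=-1.800000: f=2.470000 → y ← -1.800000 + 0.16·2.470000 = -1.404800
s=0.160000, y=-1.404800: f=2.066242 → y ← -1.404800 + 0.16·2.066242 = -1.074201
s=0.320000, y=-1.074201: f=1.710189 → y ← -1.074201 + 0.16·1.710189 = -0.800571
y(0.48) ≈ -0.8006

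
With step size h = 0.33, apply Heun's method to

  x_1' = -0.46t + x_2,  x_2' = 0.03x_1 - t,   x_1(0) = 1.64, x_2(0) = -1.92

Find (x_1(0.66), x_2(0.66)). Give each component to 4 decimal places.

0.2453, -2.1184

Heun on (x_1,x_2): k1 = f(t_n, state_n); k2 = f(t_n + h, state_n + h·k1); state_{n+1} = state_n + (h/2)·(k1 + k2).
0.000000: (1.640000, -1.920000)
  k1 = (-1.920000, 0.049200)
  predictor → (1.006400, -1.903764)
  k2 = (-2.055564, -0.299808)
  → (0.984032, -1.961350)
0.330000: (0.984032, -1.961350)
  k1 = (-2.113150, -0.300479)
  predictor → (0.286692, -2.060508)
  k2 = (-2.364108, -0.651399)
  → (0.245284, -2.118410)
(x_1(0.66), x_2(0.66)) ≈ (0.2453, -2.1184)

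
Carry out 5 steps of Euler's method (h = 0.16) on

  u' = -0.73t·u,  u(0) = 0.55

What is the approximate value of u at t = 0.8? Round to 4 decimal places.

0.4538

Euler: u_{n+1} = u_n + h·f(t_n, u_n).
t=0.000000, u=0.550000: f=0.000000 → u ← 0.550000 + 0.16·0.000000 = 0.550000
t=0.160000, u=0.550000: f=-0.064240 → u ← 0.550000 + 0.16·(-0.064240) = 0.539722
t=0.320000, u=0.539722: f=-0.126079 → u ← 0.539722 + 0.16·(-0.126079) = 0.519549
t=0.480000, u=0.519549: f=-0.182050 → u ← 0.519549 + 0.16·(-0.182050) = 0.490421
t=0.640000, u=0.490421: f=-0.229125 → u ← 0.490421 + 0.16·(-0.229125) = 0.453761
u(0.8) ≈ 0.4538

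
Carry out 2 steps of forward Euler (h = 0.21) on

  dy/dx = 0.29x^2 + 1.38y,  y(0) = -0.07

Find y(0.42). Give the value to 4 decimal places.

Euler: y_{n+1} = y_n + h·f(x_n, y_n).
x=0.000000, y=-0.070000: f=-0.096600 → y ← -0.070000 + 0.21·(-0.096600) = -0.090286
x=0.210000, y=-0.090286: f=-0.111806 → y ← -0.090286 + 0.21·(-0.111806) = -0.113765
y(0.42) ≈ -0.1138

-0.1138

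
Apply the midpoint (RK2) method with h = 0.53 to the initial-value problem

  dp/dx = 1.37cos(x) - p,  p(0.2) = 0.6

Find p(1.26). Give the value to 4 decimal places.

Midpoint: k1 = f(x_n, p_n); k2 = f(x_n + h/2, p_n + (h/2)·k1); p_{n+1} = p_n + h·k2.
x=0.200000, p=0.600000:
  k1 = f(0.200000, 0.600000) = 0.742691
  k2 = f(0.465000, 0.796813) = 0.427722
  p ← 0.600000 + 0.53·0.427722 = 0.826693
x=0.730000, p=0.826693:
  k1 = f(0.730000, 0.826693) = 0.194196
  k2 = f(0.995000, 0.878155) = -0.132186
  p ← 0.826693 + 0.53·(-0.132186) = 0.756634
p(1.26) ≈ 0.7566

0.7566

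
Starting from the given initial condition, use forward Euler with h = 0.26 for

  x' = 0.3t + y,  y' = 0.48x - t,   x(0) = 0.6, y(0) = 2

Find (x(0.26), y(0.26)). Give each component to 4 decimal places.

1.1200, 2.0749

Euler on (x,y): x_{n+1} = x_n + h·x', y_{n+1} = y_n + h·y'.
0.000000: (0.600000, 2.000000); f=(2.000000, 0.288000) → (1.120000, 2.074880)
(x(0.26), y(0.26)) ≈ (1.1200, 2.0749)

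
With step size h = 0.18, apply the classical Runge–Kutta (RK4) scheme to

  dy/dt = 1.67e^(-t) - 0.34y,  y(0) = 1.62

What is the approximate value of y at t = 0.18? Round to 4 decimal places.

RK4: k1 = f(t_n, y_n); k2 = f(t_n + h/2, y_n + (h/2)·k1); k3 = f(t_n + h/2, y_n + (h/2)·k2); k4 = f(t_n + h, y_n + h·k3); y_{n+1} = y_n + (h/6)·(k1 + 2k2 + 2k3 + k4).
t=0.000000, y=1.620000:
  k1 = f(0.000000, 1.620000) = 1.119200
  k2 = f(0.090000, 1.720728) = 0.941218
  k3 = f(0.090000, 1.704710) = 0.946664
  k4 = f(0.180000, 1.790399) = 0.786165
  y ← 1.620000 + (0.18/6)·(k1 + 2k2 + 2k3 + k4) = 1.790434
y(0.18) ≈ 1.7904

1.7904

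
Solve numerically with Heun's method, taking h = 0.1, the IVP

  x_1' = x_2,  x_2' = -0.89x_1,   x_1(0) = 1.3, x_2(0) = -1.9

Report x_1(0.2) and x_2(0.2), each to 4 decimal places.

Heun on (x_1,x_2): k1 = f(s_n, state_n); k2 = f(s_n + h, state_n + h·k1); state_{n+1} = state_n + (h/2)·(k1 + k2).
0.000000: (1.300000, -1.900000)
  k1 = (-1.900000, -1.157000)
  predictor → (1.110000, -2.015700)
  k2 = (-2.015700, -0.987900)
  → (1.104215, -2.007245)
0.100000: (1.104215, -2.007245)
  k1 = (-2.007245, -0.982751)
  predictor → (0.903490, -2.105520)
  k2 = (-2.105520, -0.804107)
  → (0.898577, -2.096588)
(x_1(0.2), x_2(0.2)) ≈ (0.8986, -2.0966)

0.8986, -2.0966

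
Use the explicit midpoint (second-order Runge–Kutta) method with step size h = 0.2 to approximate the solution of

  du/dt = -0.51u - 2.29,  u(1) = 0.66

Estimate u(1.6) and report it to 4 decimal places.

-0.6955

Midpoint: k1 = f(t_n, u_n); k2 = f(t_n + h/2, u_n + (h/2)·k1); u_{n+1} = u_n + h·k2.
t=1.000000, u=0.660000:
  k1 = f(1.000000, 0.660000) = -2.626600
  k2 = f(1.100000, 0.397340) = -2.492643
  u ← 0.660000 + 0.2·(-2.492643) = 0.161471
t=1.200000, u=0.161471:
  k1 = f(1.200000, 0.161471) = -2.372350
  k2 = f(1.300000, -0.075764) = -2.251361
  u ← 0.161471 + 0.2·(-2.251361) = -0.288801
t=1.400000, u=-0.288801:
  k1 = f(1.400000, -0.288801) = -2.142712
  k2 = f(1.500000, -0.503072) = -2.033433
  u ← -0.288801 + 0.2·(-2.033433) = -0.695487
u(1.6) ≈ -0.6955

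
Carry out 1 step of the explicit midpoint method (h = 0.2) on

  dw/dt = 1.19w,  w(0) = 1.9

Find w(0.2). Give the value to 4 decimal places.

Midpoint: k1 = f(t_n, w_n); k2 = f(t_n + h/2, w_n + (h/2)·k1); w_{n+1} = w_n + h·k2.
t=0.000000, w=1.900000:
  k1 = f(0.000000, 1.900000) = 2.261000
  k2 = f(0.100000, 2.126100) = 2.530059
  w ← 1.900000 + 0.2·2.530059 = 2.406012
w(0.2) ≈ 2.4060

2.4060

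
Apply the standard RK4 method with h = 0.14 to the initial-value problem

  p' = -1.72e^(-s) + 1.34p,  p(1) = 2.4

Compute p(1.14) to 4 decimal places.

2.8041

RK4: k1 = f(s_n, p_n); k2 = f(s_n + h/2, p_n + (h/2)·k1); k3 = f(s_n + h/2, p_n + (h/2)·k2); k4 = f(s_n + h, p_n + h·k3); p_{n+1} = p_n + (h/6)·(k1 + 2k2 + 2k3 + k4).
s=1.000000, p=2.400000:
  k1 = f(1.000000, 2.400000) = 2.583247
  k2 = f(1.070000, 2.580827) = 2.868334
  k3 = f(1.070000, 2.600783) = 2.895075
  k4 = f(1.140000, 2.805311) = 3.209027
  p ← 2.400000 + (0.14/6)·(k1 + 2k2 + 2k3 + k4) = 2.804112
p(1.14) ≈ 2.8041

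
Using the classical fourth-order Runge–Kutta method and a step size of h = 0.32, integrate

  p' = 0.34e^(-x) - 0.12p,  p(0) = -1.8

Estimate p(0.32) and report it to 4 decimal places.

RK4: k1 = f(x_n, p_n); k2 = f(x_n + h/2, p_n + (h/2)·k1); k3 = f(x_n + h/2, p_n + (h/2)·k2); k4 = f(x_n + h, p_n + h·k3); p_{n+1} = p_n + (h/6)·(k1 + 2k2 + 2k3 + k4).
x=0.000000, p=-1.800000:
  k1 = f(0.000000, -1.800000) = 0.556000
  k2 = f(0.160000, -1.711040) = 0.495054
  k3 = f(0.160000, -1.720791) = 0.496224
  k4 = f(0.320000, -1.641208) = 0.443836
  p ← -1.800000 + (0.32/6)·(k1 + 2k2 + 2k3 + k4) = -1.640939
p(0.32) ≈ -1.6409

-1.6409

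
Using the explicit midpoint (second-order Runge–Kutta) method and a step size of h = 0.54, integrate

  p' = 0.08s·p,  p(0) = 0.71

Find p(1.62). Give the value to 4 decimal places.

0.7881

Midpoint: k1 = f(s_n, p_n); k2 = f(s_n + h/2, p_n + (h/2)·k1); p_{n+1} = p_n + h·k2.
s=0.000000, p=0.710000:
  k1 = f(0.000000, 0.710000) = 0.000000
  k2 = f(0.270000, 0.710000) = 0.015336
  p ← 0.710000 + 0.54·0.015336 = 0.718281
s=0.540000, p=0.718281:
  k1 = f(0.540000, 0.718281) = 0.031030
  k2 = f(0.810000, 0.726659) = 0.047088
  p ← 0.718281 + 0.54·0.047088 = 0.743709
s=1.080000, p=0.743709:
  k1 = f(1.080000, 0.743709) = 0.064256
  k2 = f(1.350000, 0.761058) = 0.082194
  p ← 0.743709 + 0.54·0.082194 = 0.788094
p(1.62) ≈ 0.7881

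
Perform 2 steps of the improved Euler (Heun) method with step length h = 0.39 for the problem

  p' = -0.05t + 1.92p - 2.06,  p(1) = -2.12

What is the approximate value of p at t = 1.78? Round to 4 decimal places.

-12.1769

Heun: k1 = f(t_n, p_n); k2 = f(t_n + h, p_n + h·k1); p_{n+1} = p_n + (h/2)·(k1 + k2).
t=1.000000, p=-2.120000:
  k1 = f(1.000000, -2.120000) = -6.180400
  k2 = f(1.390000, -4.530356) = -10.827784
  p ← -2.120000 + (0.39/2)·(-6.180400 + (-10.827784)) = -5.436596
t=1.390000, p=-5.436596:
  k1 = f(1.390000, -5.436596) = -12.567764
  k2 = f(1.780000, -10.338024) = -21.998006
  p ← -5.436596 + (0.39/2)·(-12.567764 + (-21.998006)) = -12.176921
p(1.78) ≈ -12.1769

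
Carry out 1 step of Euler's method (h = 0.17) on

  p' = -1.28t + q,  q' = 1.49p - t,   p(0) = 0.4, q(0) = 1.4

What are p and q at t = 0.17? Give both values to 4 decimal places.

0.6380, 1.5013

Euler on (p,q): p_{n+1} = p_n + h·p', q_{n+1} = q_n + h·q'.
0.000000: (0.400000, 1.400000); f=(1.400000, 0.596000) → (0.638000, 1.501320)
(p(0.17), q(0.17)) ≈ (0.6380, 1.5013)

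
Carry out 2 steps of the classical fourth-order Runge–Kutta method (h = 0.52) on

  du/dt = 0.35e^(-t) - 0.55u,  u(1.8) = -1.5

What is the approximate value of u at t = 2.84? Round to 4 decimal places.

-0.8195

RK4: k1 = f(t_n, u_n); k2 = f(t_n + h/2, u_n + (h/2)·k1); k3 = f(t_n + h/2, u_n + (h/2)·k2); k4 = f(t_n + h, u_n + h·k3); u_{n+1} = u_n + (h/6)·(k1 + 2k2 + 2k3 + k4).
t=1.800000, u=-1.500000:
  k1 = f(1.800000, -1.500000) = 0.882855
  k2 = f(2.060000, -1.270458) = 0.743361
  k3 = f(2.060000, -1.306726) = 0.763308
  k4 = f(2.320000, -1.103080) = 0.641090
  u ← -1.500000 + (0.52/6)·(k1 + 2k2 + 2k3 + k4) = -1.106769
t=2.320000, u=-1.106769:
  k1 = f(2.320000, -1.106769) = 0.643119
  k2 = f(2.580000, -0.939558) = 0.543278
  k3 = f(2.580000, -0.965517) = 0.557555
  k4 = f(2.840000, -0.816840) = 0.469711
  u ← -1.106769 + (0.52/6)·(k1 + 2k2 + 2k3 + k4) = -0.819513
u(2.84) ≈ -0.8195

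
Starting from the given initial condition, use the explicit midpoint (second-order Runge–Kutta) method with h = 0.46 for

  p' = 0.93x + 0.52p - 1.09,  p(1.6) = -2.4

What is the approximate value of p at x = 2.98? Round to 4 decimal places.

Midpoint: k1 = f(x_n, p_n); k2 = f(x_n + h/2, p_n + (h/2)·k1); p_{n+1} = p_n + h·k2.
x=1.600000, p=-2.400000:
  k1 = f(1.600000, -2.400000) = -0.850000
  k2 = f(1.830000, -2.595500) = -0.737760
  p ← -2.400000 + 0.46·(-0.737760) = -2.739370
x=2.060000, p=-2.739370:
  k1 = f(2.060000, -2.739370) = -0.598672
  k2 = f(2.290000, -2.877064) = -0.456373
  p ← -2.739370 + 0.46·(-0.456373) = -2.949301
x=2.520000, p=-2.949301:
  k1 = f(2.520000, -2.949301) = -0.280037
  k2 = f(2.750000, -3.013710) = -0.099629
  p ← -2.949301 + 0.46·(-0.099629) = -2.995131
p(2.98) ≈ -2.9951

-2.9951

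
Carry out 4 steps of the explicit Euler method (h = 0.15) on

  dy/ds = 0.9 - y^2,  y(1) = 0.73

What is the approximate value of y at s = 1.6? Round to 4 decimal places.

Euler: y_{n+1} = y_n + h·f(s_n, y_n).
s=1.000000, y=0.730000: f=0.367100 → y ← 0.730000 + 0.15·0.367100 = 0.785065
s=1.150000, y=0.785065: f=0.283673 → y ← 0.785065 + 0.15·0.283673 = 0.827616
s=1.300000, y=0.827616: f=0.215052 → y ← 0.827616 + 0.15·0.215052 = 0.859874
s=1.450000, y=0.859874: f=0.160617 → y ← 0.859874 + 0.15·0.160617 = 0.883966
y(1.6) ≈ 0.8840

0.8840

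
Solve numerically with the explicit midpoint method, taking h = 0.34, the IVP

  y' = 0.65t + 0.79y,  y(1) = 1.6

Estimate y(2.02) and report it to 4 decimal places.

Midpoint: k1 = f(t_n, y_n); k2 = f(t_n + h/2, y_n + (h/2)·k1); y_{n+1} = y_n + h·k2.
t=1.000000, y=1.600000:
  k1 = f(1.000000, 1.600000) = 1.914000
  k2 = f(1.170000, 1.925380) = 2.281550
  y ← 1.600000 + 0.34·2.281550 = 2.375727
t=1.340000, y=2.375727:
  k1 = f(1.340000, 2.375727) = 2.747824
  k2 = f(1.510000, 2.842857) = 3.227357
  y ← 2.375727 + 0.34·3.227357 = 3.473029
t=1.680000, y=3.473029:
  k1 = f(1.680000, 3.473029) = 3.835693
  k2 = f(1.850000, 4.125096) = 4.461326
  y ← 3.473029 + 0.34·4.461326 = 4.989879
y(2.02) ≈ 4.9899

4.9899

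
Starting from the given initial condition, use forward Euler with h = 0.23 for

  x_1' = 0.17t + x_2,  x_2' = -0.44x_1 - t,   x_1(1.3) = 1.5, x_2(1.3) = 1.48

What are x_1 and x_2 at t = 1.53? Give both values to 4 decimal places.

Euler on (x_1,x_2): x_1_{n+1} = x_1_n + h·x_1', x_2_{n+1} = x_2_n + h·x_2'.
1.300000: (1.500000, 1.480000); f=(1.701000, -1.960000) → (1.891230, 1.029200)
(x_1(1.53), x_2(1.53)) ≈ (1.8912, 1.0292)

1.8912, 1.0292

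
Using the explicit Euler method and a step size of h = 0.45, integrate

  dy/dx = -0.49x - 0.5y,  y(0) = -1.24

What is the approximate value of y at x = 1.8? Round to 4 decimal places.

-0.9584

Euler: y_{n+1} = y_n + h·f(x_n, y_n).
x=0.000000, y=-1.240000: f=0.620000 → y ← -1.240000 + 0.45·0.620000 = -0.961000
x=0.450000, y=-0.961000: f=0.260000 → y ← -0.961000 + 0.45·0.260000 = -0.844000
x=0.900000, y=-0.844000: f=-0.019000 → y ← -0.844000 + 0.45·(-0.019000) = -0.852550
x=1.350000, y=-0.852550: f=-0.235225 → y ← -0.852550 + 0.45·(-0.235225) = -0.958401
y(1.8) ≈ -0.9584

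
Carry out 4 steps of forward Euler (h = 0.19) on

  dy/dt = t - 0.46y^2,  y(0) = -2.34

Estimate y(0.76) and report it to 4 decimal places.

Euler: y_{n+1} = y_n + h·f(t_n, y_n).
t=0.000000, y=-2.340000: f=-2.518776 → y ← -2.340000 + 0.19·(-2.518776) = -2.818567
t=0.190000, y=-2.818567: f=-3.464388 → y ← -2.818567 + 0.19·(-3.464388) = -3.476801
t=0.380000, y=-3.476801: f=-5.180547 → y ← -3.476801 + 0.19·(-5.180547) = -4.461105
t=0.570000, y=-4.461105: f=-8.584672 → y ← -4.461105 + 0.19·(-8.584672) = -6.092193
y(0.76) ≈ -6.0922

-6.0922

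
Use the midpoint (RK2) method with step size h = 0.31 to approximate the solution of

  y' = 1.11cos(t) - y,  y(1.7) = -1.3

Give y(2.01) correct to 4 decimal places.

Midpoint: k1 = f(t_n, y_n); k2 = f(t_n + h/2, y_n + (h/2)·k1); y_{n+1} = y_n + h·k2.
t=1.700000, y=-1.300000:
  k1 = f(1.700000, -1.300000) = 1.156983
  k2 = f(1.855000, -1.120668) = 0.809431
  y ← -1.300000 + 0.31·0.809431 = -1.049076
y(2.01) ≈ -1.0491

-1.0491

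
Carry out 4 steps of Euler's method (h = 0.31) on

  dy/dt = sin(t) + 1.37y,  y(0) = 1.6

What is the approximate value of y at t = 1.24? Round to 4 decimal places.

7.2890

Euler: y_{n+1} = y_n + h·f(t_n, y_n).
t=0.000000, y=1.600000: f=2.192000 → y ← 1.600000 + 0.31·2.192000 = 2.279520
t=0.310000, y=2.279520: f=3.428001 → y ← 2.279520 + 0.31·3.428001 = 3.342200
t=0.620000, y=3.342200: f=5.159850 → y ← 3.342200 + 0.31·5.159850 = 4.941754
t=0.930000, y=4.941754: f=7.571823 → y ← 4.941754 + 0.31·7.571823 = 7.289019
y(1.24) ≈ 7.2890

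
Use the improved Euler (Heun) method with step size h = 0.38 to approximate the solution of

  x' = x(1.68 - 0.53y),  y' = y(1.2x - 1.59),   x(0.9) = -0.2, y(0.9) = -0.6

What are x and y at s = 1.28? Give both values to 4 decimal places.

-0.3947, -0.3215

Heun on (x,y): k1 = f(s_n, state_n); k2 = f(s_n + h, state_n + h·k1); state_{n+1} = state_n + (h/2)·(k1 + k2).
0.900000: (-0.200000, -0.600000)
  k1 = (-0.399600, 1.098000)
  predictor → (-0.351848, -0.182760)
  k2 = (-0.625186, 0.367753)
  → (-0.394709, -0.321507)
(x(1.28), y(1.28)) ≈ (-0.3947, -0.3215)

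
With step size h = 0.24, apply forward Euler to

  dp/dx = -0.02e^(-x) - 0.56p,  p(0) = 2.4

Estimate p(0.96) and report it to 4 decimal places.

Euler: p_{n+1} = p_n + h·f(x_n, p_n).
x=0.000000, p=2.400000: f=-1.364000 → p ← 2.400000 + 0.24·(-1.364000) = 2.072640
x=0.240000, p=2.072640: f=-1.176411 → p ← 2.072640 + 0.24·(-1.176411) = 1.790301
x=0.480000, p=1.790301: f=-1.014944 → p ← 1.790301 + 0.24·(-1.014944) = 1.546715
x=0.720000, p=1.546715: f=-0.875895 → p ← 1.546715 + 0.24·(-0.875895) = 1.336500
p(0.96) ≈ 1.3365

1.3365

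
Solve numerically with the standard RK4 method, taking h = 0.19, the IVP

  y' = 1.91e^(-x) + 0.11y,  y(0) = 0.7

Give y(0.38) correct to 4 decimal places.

RK4: k1 = f(x_n, y_n); k2 = f(x_n + h/2, y_n + (h/2)·k1); k3 = f(x_n + h/2, y_n + (h/2)·k2); k4 = f(x_n + h, y_n + h·k3); y_{n+1} = y_n + (h/6)·(k1 + 2k2 + 2k3 + k4).
x=0.000000, y=0.700000:
  k1 = f(0.000000, 0.700000) = 1.987000
  k2 = f(0.095000, 0.888765) = 1.834666
  k3 = f(0.095000, 0.874293) = 1.833075
  k4 = f(0.190000, 1.048284) = 1.694803
  y ← 0.700000 + (0.19/6)·(k1 + 2k2 + 2k3 + k4) = 1.048881
x=0.190000, y=1.048881:
  k1 = f(0.190000, 1.048881) = 1.694869
  k2 = f(0.285000, 1.209893) = 1.569435
  k3 = f(0.285000, 1.197977) = 1.568125
  k4 = f(0.380000, 1.346824) = 1.454326
  y ← 1.048881 + (0.19/6)·(k1 + 2k2 + 2k3 + k4) = 1.347317
y(0.38) ≈ 1.3473

1.3473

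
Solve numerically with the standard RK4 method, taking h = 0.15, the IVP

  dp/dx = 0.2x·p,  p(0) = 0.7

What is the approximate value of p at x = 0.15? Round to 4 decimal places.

RK4: k1 = f(x_n, p_n); k2 = f(x_n + h/2, p_n + (h/2)·k1); k3 = f(x_n + h/2, p_n + (h/2)·k2); k4 = f(x_n + h, p_n + h·k3); p_{n+1} = p_n + (h/6)·(k1 + 2k2 + 2k3 + k4).
x=0.000000, p=0.700000:
  k1 = f(0.000000, 0.700000) = 0.000000
  k2 = f(0.075000, 0.700000) = 0.010500
  k3 = f(0.075000, 0.700788) = 0.010512
  k4 = f(0.150000, 0.701577) = 0.021047
  p ← 0.700000 + (0.15/6)·(k1 + 2k2 + 2k3 + k4) = 0.701577
p(0.15) ≈ 0.7016

0.7016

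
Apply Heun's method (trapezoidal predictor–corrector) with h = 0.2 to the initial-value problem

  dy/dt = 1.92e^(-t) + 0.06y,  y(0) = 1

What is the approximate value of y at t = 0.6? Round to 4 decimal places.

1.9236

Heun: k1 = f(t_n, y_n); k2 = f(t_n + h, y_n + h·k1); y_{n+1} = y_n + (h/2)·(k1 + k2).
t=0.000000, y=1.000000:
  k1 = f(0.000000, 1.000000) = 1.980000
  k2 = f(0.200000, 1.396000) = 1.655723
  y ← 1.000000 + (0.2/2)·(1.980000 + 1.655723) = 1.363572
t=0.200000, y=1.363572:
  k1 = f(0.200000, 1.363572) = 1.653777
  k2 = f(0.400000, 1.694328) = 1.388674
  y ← 1.363572 + (0.2/2)·(1.653777 + 1.388674) = 1.667817
t=0.400000, y=1.667817:
  k1 = f(0.400000, 1.667817) = 1.387084
  k2 = f(0.600000, 1.945234) = 1.170432
  y ← 1.667817 + (0.2/2)·(1.387084 + 1.170432) = 1.923569
y(0.6) ≈ 1.9236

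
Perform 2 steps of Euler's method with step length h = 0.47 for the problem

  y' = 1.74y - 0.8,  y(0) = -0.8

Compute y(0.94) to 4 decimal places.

Euler: y_{n+1} = y_n + h·f(t_n, y_n).
t=0.000000, y=-0.800000: f=-2.192000 → y ← -0.800000 + 0.47·(-2.192000) = -1.830240
t=0.470000, y=-1.830240: f=-3.984618 → y ← -1.830240 + 0.47·(-3.984618) = -3.703010
y(0.94) ≈ -3.7030

-3.7030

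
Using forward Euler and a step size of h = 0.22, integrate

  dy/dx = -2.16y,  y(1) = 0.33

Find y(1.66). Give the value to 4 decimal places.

Euler: y_{n+1} = y_n + h·f(x_n, y_n).
x=1.000000, y=0.330000: f=-0.712800 → y ← 0.330000 + 0.22·(-0.712800) = 0.173184
x=1.220000, y=0.173184: f=-0.374077 → y ← 0.173184 + 0.22·(-0.374077) = 0.090887
x=1.440000, y=0.090887: f=-0.196316 → y ← 0.090887 + 0.22·(-0.196316) = 0.047697
y(1.66) ≈ 0.0477

0.0477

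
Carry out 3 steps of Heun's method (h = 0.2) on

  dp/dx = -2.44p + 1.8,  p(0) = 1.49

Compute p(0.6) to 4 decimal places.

Heun: k1 = f(x_n, p_n); k2 = f(x_n + h, p_n + h·k1); p_{n+1} = p_n + (h/2)·(k1 + k2).
x=0.000000, p=1.490000:
  k1 = f(0.000000, 1.490000) = -1.835600
  k2 = f(0.200000, 1.122880) = -0.939827
  p ← 1.490000 + (0.2/2)·(-1.835600 + (-0.939827)) = 1.212457
x=0.200000, p=1.212457:
  k1 = f(0.200000, 1.212457) = -1.158396
  k2 = f(0.400000, 0.980778) = -0.593099
  p ← 1.212457 + (0.2/2)·(-1.158396 + (-0.593099)) = 1.037308
x=0.400000, p=1.037308:
  k1 = f(0.400000, 1.037308) = -0.731031
  k2 = f(0.600000, 0.891102) = -0.374288
  p ← 1.037308 + (0.2/2)·(-0.731031 + (-0.374288)) = 0.926776
p(0.6) ≈ 0.9268

0.9268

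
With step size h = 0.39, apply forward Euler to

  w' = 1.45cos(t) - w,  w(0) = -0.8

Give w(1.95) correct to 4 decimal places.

Euler: w_{n+1} = w_n + h·f(t_n, w_n).
t=0.000000, w=-0.800000: f=2.250000 → w ← -0.800000 + 0.39·2.250000 = 0.077500
t=0.390000, w=0.077500: f=1.263618 → w ← 0.077500 + 0.39·1.263618 = 0.570311
t=0.780000, w=0.570311: f=0.460514 → w ← 0.570311 + 0.39·0.460514 = 0.749911
t=1.170000, w=0.749911: f=-0.184191 → w ← 0.749911 + 0.39·(-0.184191) = 0.678077
t=1.560000, w=0.678077: f=-0.662422 → w ← 0.678077 + 0.39·(-0.662422) = 0.419732
w(1.95) ≈ 0.4197

0.4197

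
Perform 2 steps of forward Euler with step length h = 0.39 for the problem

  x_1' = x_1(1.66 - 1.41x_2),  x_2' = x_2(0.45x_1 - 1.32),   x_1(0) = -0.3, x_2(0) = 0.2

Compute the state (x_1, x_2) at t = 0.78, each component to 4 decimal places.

-0.7379, 0.0350

Euler on (x_1,x_2): x_1_{n+1} = x_1_n + h·x_1', x_2_{n+1} = x_2_n + h·x_2'.
0.000000: (-0.300000, 0.200000); f=(-0.413400, -0.291000) → (-0.461226, 0.086510)
0.390000: (-0.461226, 0.086510); f=(-0.709375, -0.132148) → (-0.737882, 0.034972)
(x_1(0.78), x_2(0.78)) ≈ (-0.7379, 0.0350)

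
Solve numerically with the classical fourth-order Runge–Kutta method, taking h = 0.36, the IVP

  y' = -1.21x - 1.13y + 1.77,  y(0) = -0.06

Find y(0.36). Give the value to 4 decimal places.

RK4: k1 = f(x_n, y_n); k2 = f(x_n + h/2, y_n + (h/2)·k1); k3 = f(x_n + h/2, y_n + (h/2)·k2); k4 = f(x_n + h, y_n + h·k3); y_{n+1} = y_n + (h/6)·(k1 + 2k2 + 2k3 + k4).
x=0.000000, y=-0.060000:
  k1 = f(0.000000, -0.060000) = 1.837800
  k2 = f(0.180000, 0.270804) = 1.246191
  k3 = f(0.180000, 0.164314) = 1.366525
  k4 = f(0.360000, 0.431949) = 0.846298
  y ← -0.060000 + (0.36/6)·(k1 + 2k2 + 2k3 + k4) = 0.414572
y(0.36) ≈ 0.4146

0.4146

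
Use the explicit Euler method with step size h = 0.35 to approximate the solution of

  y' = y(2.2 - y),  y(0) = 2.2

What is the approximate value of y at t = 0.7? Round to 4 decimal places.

2.2000

Euler: y_{n+1} = y_n + h·f(t_n, y_n).
t=0.000000, y=2.200000: f=0.000000 → y ← 2.200000 + 0.35·0.000000 = 2.200000
t=0.350000, y=2.200000: f=0.000000 → y ← 2.200000 + 0.35·0.000000 = 2.200000
y(0.7) ≈ 2.2000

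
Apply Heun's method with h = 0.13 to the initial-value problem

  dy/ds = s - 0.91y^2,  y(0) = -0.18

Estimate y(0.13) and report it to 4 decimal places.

Heun: k1 = f(s_n, y_n); k2 = f(s_n + h, y_n + h·k1); y_{n+1} = y_n + (h/2)·(k1 + k2).
s=0.000000, y=-0.180000:
  k1 = f(0.000000, -0.180000) = -0.029484
  k2 = f(0.130000, -0.183833) = 0.099247
  y ← -0.180000 + (0.13/2)·(-0.029484 + 0.099247) = -0.175465
y(0.13) ≈ -0.1755

-0.1755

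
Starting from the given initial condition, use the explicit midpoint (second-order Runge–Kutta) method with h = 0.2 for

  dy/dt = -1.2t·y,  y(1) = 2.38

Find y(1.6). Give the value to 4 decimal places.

0.9380

Midpoint: k1 = f(t_n, y_n); k2 = f(t_n + h/2, y_n + (h/2)·k1); y_{n+1} = y_n + h·k2.
t=1.000000, y=2.380000:
  k1 = f(1.000000, 2.380000) = -2.856000
  k2 = f(1.100000, 2.094400) = -2.764608
  y ← 2.380000 + 0.2·(-2.764608) = 1.827078
t=1.200000, y=1.827078:
  k1 = f(1.200000, 1.827078) = -2.630993
  k2 = f(1.300000, 1.563979) = -2.439807
  y ← 1.827078 + 0.2·(-2.439807) = 1.339117
t=1.400000, y=1.339117:
  k1 = f(1.400000, 1.339117) = -2.249716
  k2 = f(1.500000, 1.114145) = -2.005461
  y ← 1.339117 + 0.2·(-2.005461) = 0.938025
y(1.6) ≈ 0.9380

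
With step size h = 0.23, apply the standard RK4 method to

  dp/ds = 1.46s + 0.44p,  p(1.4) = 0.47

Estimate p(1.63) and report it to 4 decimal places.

1.0547

RK4: k1 = f(s_n, p_n); k2 = f(s_n + h/2, p_n + (h/2)·k1); k3 = f(s_n + h/2, p_n + (h/2)·k2); k4 = f(s_n + h, p_n + h·k3); p_{n+1} = p_n + (h/6)·(k1 + 2k2 + 2k3 + k4).
s=1.400000, p=0.470000:
  k1 = f(1.400000, 0.470000) = 2.250800
  k2 = f(1.515000, 0.728842) = 2.532590
  k3 = f(1.515000, 0.761248) = 2.546849
  k4 = f(1.630000, 1.055775) = 2.844341
  p ← 0.470000 + (0.23/6)·(k1 + 2k2 + 2k3 + k4) = 1.054737
p(1.63) ≈ 1.0547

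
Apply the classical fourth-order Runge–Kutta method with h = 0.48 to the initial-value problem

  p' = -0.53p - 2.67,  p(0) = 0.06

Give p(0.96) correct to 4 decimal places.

-1.9728

RK4: k1 = f(t_n, p_n); k2 = f(t_n + h/2, p_n + (h/2)·k1); k3 = f(t_n + h/2, p_n + (h/2)·k2); k4 = f(t_n + h, p_n + h·k3); p_{n+1} = p_n + (h/6)·(k1 + 2k2 + 2k3 + k4).
t=0.000000, p=0.060000:
  k1 = f(0.000000, 0.060000) = -2.701800
  k2 = f(0.240000, -0.588432) = -2.358131
  k3 = f(0.240000, -0.505951) = -2.401846
  k4 = f(0.480000, -1.092886) = -2.090770
  p ← 0.060000 + (0.48/6)·(k1 + 2k2 + 2k3 + k4) = -1.085002
t=0.480000, p=-1.085002:
  k1 = f(0.480000, -1.085002) = -2.094949
  k2 = f(0.720000, -1.587790) = -1.828471
  k3 = f(0.720000, -1.523835) = -1.862367
  k4 = f(0.960000, -1.978938) = -1.621163
  p ← -1.085002 + (0.48/6)·(k1 + 2k2 + 2k3 + k4) = -1.972825
p(0.96) ≈ -1.9728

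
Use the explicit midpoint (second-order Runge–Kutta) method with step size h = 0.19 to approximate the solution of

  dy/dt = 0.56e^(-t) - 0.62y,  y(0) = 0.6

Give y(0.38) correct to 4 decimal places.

0.6296

Midpoint: k1 = f(t_n, y_n); k2 = f(t_n + h/2, y_n + (h/2)·k1); y_{n+1} = y_n + h·k2.
t=0.000000, y=0.600000:
  k1 = f(0.000000, 0.600000) = 0.188000
  k2 = f(0.095000, 0.617860) = 0.126176
  y ← 0.600000 + 0.19·0.126176 = 0.623973
t=0.190000, y=0.623973:
  k1 = f(0.190000, 0.623973) = 0.076234
  k2 = f(0.285000, 0.631216) = 0.029774
  y ← 0.623973 + 0.19·0.029774 = 0.629630
y(0.38) ≈ 0.6296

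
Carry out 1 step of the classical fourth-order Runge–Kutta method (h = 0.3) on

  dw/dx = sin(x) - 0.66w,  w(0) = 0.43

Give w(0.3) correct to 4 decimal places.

0.3946

RK4: k1 = f(x_n, w_n); k2 = f(x_n + h/2, w_n + (h/2)·k1); k3 = f(x_n + h/2, w_n + (h/2)·k2); k4 = f(x_n + h, w_n + h·k3); w_{n+1} = w_n + (h/6)·(k1 + 2k2 + 2k3 + k4).
x=0.000000, w=0.430000:
  k1 = f(0.000000, 0.430000) = -0.283800
  k2 = f(0.150000, 0.387430) = -0.106266
  k3 = f(0.150000, 0.414060) = -0.123842
  k4 = f(0.300000, 0.392848) = 0.036241
  w ← 0.430000 + (0.3/6)·(k1 + 2k2 + 2k3 + k4) = 0.394611
w(0.3) ≈ 0.3946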